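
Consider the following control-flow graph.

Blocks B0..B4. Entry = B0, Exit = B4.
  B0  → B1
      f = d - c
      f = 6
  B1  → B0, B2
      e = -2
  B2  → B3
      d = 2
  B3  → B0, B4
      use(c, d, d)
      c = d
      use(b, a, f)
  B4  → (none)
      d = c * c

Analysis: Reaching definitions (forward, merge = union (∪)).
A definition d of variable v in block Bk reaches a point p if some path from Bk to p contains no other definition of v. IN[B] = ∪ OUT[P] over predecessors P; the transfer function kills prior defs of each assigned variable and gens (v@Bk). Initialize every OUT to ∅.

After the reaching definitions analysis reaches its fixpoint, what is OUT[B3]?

Answer: {c@B3, d@B2, e@B1, f@B0}

Derivation:
Fixpoint table:
  B0: | IN={c@B3, d@B2, e@B1, f@B0} | OUT={c@B3, d@B2, e@B1, f@B0}
  B1: | IN={c@B3, d@B2, e@B1, f@B0} | OUT={c@B3, d@B2, e@B1, f@B0}
  B2: | IN={c@B3, d@B2, e@B1, f@B0} | OUT={c@B3, d@B2, e@B1, f@B0}
  B3: | IN={c@B3, d@B2, e@B1, f@B0} | OUT={c@B3, d@B2, e@B1, f@B0}
  B4: | IN={c@B3, d@B2, e@B1, f@B0} | OUT={c@B3, d@B4, e@B1, f@B0}

Merge at B3: IN[B3] = OUT[B2] = {c@B3, d@B2, e@B1, f@B0}
Applying B3's transfer function to that IN value gives OUT[B3] (row B3 above).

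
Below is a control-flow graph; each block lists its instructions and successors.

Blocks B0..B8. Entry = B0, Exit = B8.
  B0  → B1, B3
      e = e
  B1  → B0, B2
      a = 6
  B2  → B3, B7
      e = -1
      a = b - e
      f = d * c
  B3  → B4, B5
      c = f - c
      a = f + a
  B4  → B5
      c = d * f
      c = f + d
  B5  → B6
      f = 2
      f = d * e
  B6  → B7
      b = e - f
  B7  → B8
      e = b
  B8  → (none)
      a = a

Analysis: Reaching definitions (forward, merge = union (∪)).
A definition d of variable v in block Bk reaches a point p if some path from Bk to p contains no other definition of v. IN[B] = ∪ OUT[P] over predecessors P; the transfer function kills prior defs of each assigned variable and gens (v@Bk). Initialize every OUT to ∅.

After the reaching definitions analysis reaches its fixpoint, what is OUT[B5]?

Fixpoint table:
  B0:   IN={a@B1, e@B0}   OUT={a@B1, e@B0}
  B1:   IN={a@B1, e@B0}   OUT={a@B1, e@B0}
  B2:   IN={a@B1, e@B0}   OUT={a@B2, e@B2, f@B2}
  B3:   IN={a@B1, a@B2, e@B0, e@B2, f@B2}   OUT={a@B3, c@B3, e@B0, e@B2, f@B2}
  B4:   IN={a@B3, c@B3, e@B0, e@B2, f@B2}   OUT={a@B3, c@B4, e@B0, e@B2, f@B2}
  B5:   IN={a@B3, c@B3, c@B4, e@B0, e@B2, f@B2}   OUT={a@B3, c@B3, c@B4, e@B0, e@B2, f@B5}
  B6:   IN={a@B3, c@B3, c@B4, e@B0, e@B2, f@B5}   OUT={a@B3, b@B6, c@B3, c@B4, e@B0, e@B2, f@B5}
  B7:   IN={a@B2, a@B3, b@B6, c@B3, c@B4, e@B0, e@B2, f@B2, f@B5}   OUT={a@B2, a@B3, b@B6, c@B3, c@B4, e@B7, f@B2, f@B5}
  B8:   IN={a@B2, a@B3, b@B6, c@B3, c@B4, e@B7, f@B2, f@B5}   OUT={a@B8, b@B6, c@B3, c@B4, e@B7, f@B2, f@B5}

Merge at B5: IN[B5] = OUT[B3] ⊔ OUT[B4] = {a@B3, c@B3, c@B4, e@B0, e@B2, f@B2}
Applying B5's transfer function to that IN value gives OUT[B5] (row B5 above).

Answer: {a@B3, c@B3, c@B4, e@B0, e@B2, f@B5}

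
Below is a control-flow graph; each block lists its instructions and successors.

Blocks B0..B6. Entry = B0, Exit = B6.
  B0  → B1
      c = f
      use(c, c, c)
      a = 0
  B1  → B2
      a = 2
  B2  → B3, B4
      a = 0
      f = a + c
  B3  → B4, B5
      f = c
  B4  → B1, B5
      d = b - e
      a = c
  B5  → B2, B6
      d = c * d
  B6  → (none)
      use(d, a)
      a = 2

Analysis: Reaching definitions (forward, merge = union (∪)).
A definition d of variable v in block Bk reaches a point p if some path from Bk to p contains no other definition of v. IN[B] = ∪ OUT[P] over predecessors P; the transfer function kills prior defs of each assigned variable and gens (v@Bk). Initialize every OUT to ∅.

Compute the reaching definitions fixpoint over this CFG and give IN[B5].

Answer: {a@B2, a@B4, c@B0, d@B4, d@B5, f@B2, f@B3}

Trace:
Converged values:
  B0: | IN={} | OUT={a@B0, c@B0}
  B1: | IN={a@B0, a@B4, c@B0, d@B4, f@B2, f@B3} | OUT={a@B1, c@B0, d@B4, f@B2, f@B3}
  B2: | IN={a@B1, a@B2, a@B4, c@B0, d@B4, d@B5, f@B2, f@B3} | OUT={a@B2, c@B0, d@B4, d@B5, f@B2}
  B3: | IN={a@B2, c@B0, d@B4, d@B5, f@B2} | OUT={a@B2, c@B0, d@B4, d@B5, f@B3}
  B4: | IN={a@B2, c@B0, d@B4, d@B5, f@B2, f@B3} | OUT={a@B4, c@B0, d@B4, f@B2, f@B3}
  B5: | IN={a@B2, a@B4, c@B0, d@B4, d@B5, f@B2, f@B3} | OUT={a@B2, a@B4, c@B0, d@B5, f@B2, f@B3}
  B6: | IN={a@B2, a@B4, c@B0, d@B5, f@B2, f@B3} | OUT={a@B6, c@B0, d@B5, f@B2, f@B3}

Merge at B5: IN[B5] = OUT[B3] ⊔ OUT[B4] = {a@B2, a@B4, c@B0, d@B4, d@B5, f@B2, f@B3}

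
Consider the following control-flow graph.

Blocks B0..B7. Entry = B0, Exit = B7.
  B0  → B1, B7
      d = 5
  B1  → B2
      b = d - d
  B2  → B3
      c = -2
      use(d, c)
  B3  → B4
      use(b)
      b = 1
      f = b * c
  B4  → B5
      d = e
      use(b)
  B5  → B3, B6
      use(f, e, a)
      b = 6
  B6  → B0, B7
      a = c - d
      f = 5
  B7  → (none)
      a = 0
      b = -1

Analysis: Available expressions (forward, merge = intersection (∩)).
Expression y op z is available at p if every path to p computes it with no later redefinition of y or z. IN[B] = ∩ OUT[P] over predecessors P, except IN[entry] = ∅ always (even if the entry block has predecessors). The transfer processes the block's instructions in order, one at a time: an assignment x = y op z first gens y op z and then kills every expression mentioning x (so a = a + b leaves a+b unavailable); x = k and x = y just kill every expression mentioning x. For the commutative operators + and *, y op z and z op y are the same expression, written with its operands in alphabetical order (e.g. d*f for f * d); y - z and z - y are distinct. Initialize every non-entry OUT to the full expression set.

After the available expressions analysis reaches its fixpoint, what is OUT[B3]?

Fixpoint table:
  B0:  IN={}  OUT={}
  B1:  IN={}  OUT={d-d}
  B2:  IN={d-d}  OUT={d-d}
  B3:  IN={}  OUT={b*c}
  B4:  IN={b*c}  OUT={b*c}
  B5:  IN={b*c}  OUT={}
  B6:  IN={}  OUT={c-d}
  B7:  IN={}  OUT={}

Merge at B3: IN[B3] = OUT[B2] ∩ OUT[B5] = {}
Applying B3's transfer function to that IN value gives OUT[B3] (row B3 above).

Answer: {b*c}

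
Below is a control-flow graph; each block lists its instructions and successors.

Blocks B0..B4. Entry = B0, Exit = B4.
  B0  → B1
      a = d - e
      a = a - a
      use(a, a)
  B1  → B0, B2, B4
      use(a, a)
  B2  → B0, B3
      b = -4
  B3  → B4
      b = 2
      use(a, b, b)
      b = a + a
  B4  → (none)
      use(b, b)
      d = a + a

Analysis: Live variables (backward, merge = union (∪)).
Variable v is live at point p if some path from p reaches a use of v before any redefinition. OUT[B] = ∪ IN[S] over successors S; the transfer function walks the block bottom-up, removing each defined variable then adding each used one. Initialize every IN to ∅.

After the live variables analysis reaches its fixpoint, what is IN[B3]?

Fixpoint table:
  B0:   IN={b, d, e}   OUT={a, b, d, e}
  B1:   IN={a, b, d, e}   OUT={a, b, d, e}
  B2:   IN={a, d, e}   OUT={a, b, d, e}
  B3:   IN={a}   OUT={a, b}
  B4:   IN={a, b}   OUT={}

Merge at B3: OUT[B3] = IN[B4] = {a, b}
Applying B3's transfer function to that OUT value gives IN[B3] (row B3 above).

Answer: {a}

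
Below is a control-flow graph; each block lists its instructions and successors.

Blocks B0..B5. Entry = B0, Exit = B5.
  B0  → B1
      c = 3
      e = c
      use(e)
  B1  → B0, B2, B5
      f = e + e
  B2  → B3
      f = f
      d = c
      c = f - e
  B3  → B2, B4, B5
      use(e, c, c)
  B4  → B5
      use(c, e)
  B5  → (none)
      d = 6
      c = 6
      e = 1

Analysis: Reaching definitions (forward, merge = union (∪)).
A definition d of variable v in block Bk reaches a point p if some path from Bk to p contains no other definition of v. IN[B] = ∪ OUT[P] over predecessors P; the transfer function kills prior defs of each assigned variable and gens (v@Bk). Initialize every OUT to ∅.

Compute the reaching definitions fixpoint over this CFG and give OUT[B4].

Answer: {c@B2, d@B2, e@B0, f@B2}

Working:
Per-block solution:
  B0:  IN={c@B0, e@B0, f@B1}  OUT={c@B0, e@B0, f@B1}
  B1:  IN={c@B0, e@B0, f@B1}  OUT={c@B0, e@B0, f@B1}
  B2:  IN={c@B0, c@B2, d@B2, e@B0, f@B1, f@B2}  OUT={c@B2, d@B2, e@B0, f@B2}
  B3:  IN={c@B2, d@B2, e@B0, f@B2}  OUT={c@B2, d@B2, e@B0, f@B2}
  B4:  IN={c@B2, d@B2, e@B0, f@B2}  OUT={c@B2, d@B2, e@B0, f@B2}
  B5:  IN={c@B0, c@B2, d@B2, e@B0, f@B1, f@B2}  OUT={c@B5, d@B5, e@B5, f@B1, f@B2}

Merge at B4: IN[B4] = OUT[B3] = {c@B2, d@B2, e@B0, f@B2}
Applying B4's transfer function to that IN value gives OUT[B4] (row B4 above).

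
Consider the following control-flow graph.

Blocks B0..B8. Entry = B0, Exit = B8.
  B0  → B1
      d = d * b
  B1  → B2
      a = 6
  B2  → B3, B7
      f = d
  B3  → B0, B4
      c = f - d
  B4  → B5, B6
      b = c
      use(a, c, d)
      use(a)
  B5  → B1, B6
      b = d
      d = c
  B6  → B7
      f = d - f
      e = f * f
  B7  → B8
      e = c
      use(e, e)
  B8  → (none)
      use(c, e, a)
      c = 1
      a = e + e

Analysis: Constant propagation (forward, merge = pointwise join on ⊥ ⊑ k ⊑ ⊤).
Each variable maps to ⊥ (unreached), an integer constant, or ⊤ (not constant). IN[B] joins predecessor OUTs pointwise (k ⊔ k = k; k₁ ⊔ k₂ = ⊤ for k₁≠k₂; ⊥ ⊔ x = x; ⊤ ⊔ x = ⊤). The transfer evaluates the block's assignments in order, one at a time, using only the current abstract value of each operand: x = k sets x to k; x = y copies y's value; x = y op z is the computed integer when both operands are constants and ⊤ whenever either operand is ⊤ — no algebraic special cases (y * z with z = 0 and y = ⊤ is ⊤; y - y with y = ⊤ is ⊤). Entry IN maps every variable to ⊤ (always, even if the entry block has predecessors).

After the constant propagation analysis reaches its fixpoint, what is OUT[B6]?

Answer: {a: 6, b: ⊤, c: ⊤, d: ⊤, e: ⊤, f: ⊤}

Derivation:
Per-block solution:
  B0: | IN=(all ⊤) | OUT=(all ⊤)
  B1: | IN=(all ⊤) | OUT={a:6; rest ⊤}
  B2: | IN={a:6; rest ⊤} | OUT={a:6; rest ⊤}
  B3: | IN={a:6; rest ⊤} | OUT={a:6; rest ⊤}
  B4: | IN={a:6; rest ⊤} | OUT={a:6; rest ⊤}
  B5: | IN={a:6; rest ⊤} | OUT={a:6; rest ⊤}
  B6: | IN={a:6; rest ⊤} | OUT={a:6; rest ⊤}
  B7: | IN={a:6; rest ⊤} | OUT={a:6; rest ⊤}
  B8: | IN={a:6; rest ⊤} | OUT={c:1; rest ⊤}

Merge at B6: IN[B6] = OUT[B4] ⊔ OUT[B5] = {a: 6, b: ⊤, c: ⊤, d: ⊤, e: ⊤, f: ⊤}
Applying B6's transfer function to that IN value gives OUT[B6] (row B6 above).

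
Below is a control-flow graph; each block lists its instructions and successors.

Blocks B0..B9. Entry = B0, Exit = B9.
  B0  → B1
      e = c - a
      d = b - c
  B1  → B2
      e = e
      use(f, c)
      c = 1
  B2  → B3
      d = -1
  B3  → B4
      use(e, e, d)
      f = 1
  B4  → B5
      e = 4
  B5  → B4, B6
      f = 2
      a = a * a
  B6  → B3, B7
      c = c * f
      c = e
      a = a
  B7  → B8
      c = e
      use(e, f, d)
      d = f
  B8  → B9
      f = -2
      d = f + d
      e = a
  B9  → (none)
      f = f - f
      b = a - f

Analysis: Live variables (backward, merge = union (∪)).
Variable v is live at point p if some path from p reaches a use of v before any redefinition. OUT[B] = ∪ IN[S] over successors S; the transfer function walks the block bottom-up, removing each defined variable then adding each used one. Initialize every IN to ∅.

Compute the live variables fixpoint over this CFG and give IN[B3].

Fixpoint table:
  B0:   IN={a, b, c, f}   OUT={a, c, e, f}
  B1:   IN={a, c, e, f}   OUT={a, c, e}
  B2:   IN={a, c, e}   OUT={a, c, d, e}
  B3:   IN={a, c, d, e}   OUT={a, c, d}
  B4:   IN={a, c, d}   OUT={a, c, d, e}
  B5:   IN={a, c, d, e}   OUT={a, c, d, e, f}
  B6:   IN={a, c, d, e, f}   OUT={a, c, d, e, f}
  B7:   IN={a, d, e, f}   OUT={a, d}
  B8:   IN={a, d}   OUT={a, f}
  B9:   IN={a, f}   OUT={}

Merge at B3: OUT[B3] = IN[B4] = {a, c, d}
Applying B3's transfer function to that OUT value gives IN[B3] (row B3 above).

Answer: {a, c, d, e}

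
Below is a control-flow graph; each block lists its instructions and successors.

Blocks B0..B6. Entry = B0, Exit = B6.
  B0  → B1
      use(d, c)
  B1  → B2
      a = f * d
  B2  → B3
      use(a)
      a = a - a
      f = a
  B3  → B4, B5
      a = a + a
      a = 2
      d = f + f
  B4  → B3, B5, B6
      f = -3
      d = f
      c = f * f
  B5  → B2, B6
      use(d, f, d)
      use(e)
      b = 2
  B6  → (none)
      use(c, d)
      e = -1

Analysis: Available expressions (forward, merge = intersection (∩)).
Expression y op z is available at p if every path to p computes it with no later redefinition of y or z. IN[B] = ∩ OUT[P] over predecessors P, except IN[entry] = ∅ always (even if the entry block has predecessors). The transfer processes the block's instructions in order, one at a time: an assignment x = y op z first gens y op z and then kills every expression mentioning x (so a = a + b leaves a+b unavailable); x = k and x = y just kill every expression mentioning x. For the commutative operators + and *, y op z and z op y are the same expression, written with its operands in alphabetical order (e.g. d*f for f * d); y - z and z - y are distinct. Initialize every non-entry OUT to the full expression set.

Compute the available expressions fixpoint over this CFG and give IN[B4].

Answer: {f+f}

Derivation:
Per-block solution:
  B0:   IN={}   OUT={}
  B1:   IN={}   OUT={d*f}
  B2:   IN={}   OUT={}
  B3:   IN={}   OUT={f+f}
  B4:   IN={f+f}   OUT={f*f}
  B5:   IN={}   OUT={}
  B6:   IN={}   OUT={}

Merge at B4: IN[B4] = OUT[B3] = {f+f}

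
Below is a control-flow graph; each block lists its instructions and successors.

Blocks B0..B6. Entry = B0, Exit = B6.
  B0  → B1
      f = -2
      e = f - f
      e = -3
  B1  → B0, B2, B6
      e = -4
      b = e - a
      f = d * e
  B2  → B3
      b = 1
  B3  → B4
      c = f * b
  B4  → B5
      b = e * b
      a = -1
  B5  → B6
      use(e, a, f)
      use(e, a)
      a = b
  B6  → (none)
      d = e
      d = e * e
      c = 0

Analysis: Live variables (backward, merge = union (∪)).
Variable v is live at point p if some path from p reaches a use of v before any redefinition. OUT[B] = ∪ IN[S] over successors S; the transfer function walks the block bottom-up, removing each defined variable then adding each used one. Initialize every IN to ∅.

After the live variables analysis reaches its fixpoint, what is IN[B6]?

Answer: {e}

Trace:
Per-block solution:
  B0: | IN={a, d} | OUT={a, d}
  B1: | IN={a, d} | OUT={a, d, e, f}
  B2: | IN={e, f} | OUT={b, e, f}
  B3: | IN={b, e, f} | OUT={b, e, f}
  B4: | IN={b, e, f} | OUT={a, b, e, f}
  B5: | IN={a, b, e, f} | OUT={e}
  B6: | IN={e} | OUT={}

B6 is the boundary node: OUT[B6] = {}
Applying B6's transfer function to that OUT value gives IN[B6] (row B6 above).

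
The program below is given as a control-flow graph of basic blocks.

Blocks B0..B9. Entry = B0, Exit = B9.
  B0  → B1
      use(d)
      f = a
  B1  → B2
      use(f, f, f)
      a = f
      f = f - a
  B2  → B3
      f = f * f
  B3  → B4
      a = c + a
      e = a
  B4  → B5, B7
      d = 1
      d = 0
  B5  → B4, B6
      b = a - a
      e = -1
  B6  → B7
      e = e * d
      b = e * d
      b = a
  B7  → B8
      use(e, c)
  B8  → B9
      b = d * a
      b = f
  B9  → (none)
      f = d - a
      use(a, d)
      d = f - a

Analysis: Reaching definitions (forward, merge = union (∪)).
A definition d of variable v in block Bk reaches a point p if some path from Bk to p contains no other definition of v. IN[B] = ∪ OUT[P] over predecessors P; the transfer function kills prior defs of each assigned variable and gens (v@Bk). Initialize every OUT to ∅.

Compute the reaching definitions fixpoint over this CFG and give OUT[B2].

Answer: {a@B1, f@B2}

Derivation:
Converged values:
  B0: | IN={} | OUT={f@B0}
  B1: | IN={f@B0} | OUT={a@B1, f@B1}
  B2: | IN={a@B1, f@B1} | OUT={a@B1, f@B2}
  B3: | IN={a@B1, f@B2} | OUT={a@B3, e@B3, f@B2}
  B4: | IN={a@B3, b@B5, d@B4, e@B3, e@B5, f@B2} | OUT={a@B3, b@B5, d@B4, e@B3, e@B5, f@B2}
  B5: | IN={a@B3, b@B5, d@B4, e@B3, e@B5, f@B2} | OUT={a@B3, b@B5, d@B4, e@B5, f@B2}
  B6: | IN={a@B3, b@B5, d@B4, e@B5, f@B2} | OUT={a@B3, b@B6, d@B4, e@B6, f@B2}
  B7: | IN={a@B3, b@B5, b@B6, d@B4, e@B3, e@B5, e@B6, f@B2} | OUT={a@B3, b@B5, b@B6, d@B4, e@B3, e@B5, e@B6, f@B2}
  B8: | IN={a@B3, b@B5, b@B6, d@B4, e@B3, e@B5, e@B6, f@B2} | OUT={a@B3, b@B8, d@B4, e@B3, e@B5, e@B6, f@B2}
  B9: | IN={a@B3, b@B8, d@B4, e@B3, e@B5, e@B6, f@B2} | OUT={a@B3, b@B8, d@B9, e@B3, e@B5, e@B6, f@B9}

Merge at B2: IN[B2] = OUT[B1] = {a@B1, f@B1}
Applying B2's transfer function to that IN value gives OUT[B2] (row B2 above).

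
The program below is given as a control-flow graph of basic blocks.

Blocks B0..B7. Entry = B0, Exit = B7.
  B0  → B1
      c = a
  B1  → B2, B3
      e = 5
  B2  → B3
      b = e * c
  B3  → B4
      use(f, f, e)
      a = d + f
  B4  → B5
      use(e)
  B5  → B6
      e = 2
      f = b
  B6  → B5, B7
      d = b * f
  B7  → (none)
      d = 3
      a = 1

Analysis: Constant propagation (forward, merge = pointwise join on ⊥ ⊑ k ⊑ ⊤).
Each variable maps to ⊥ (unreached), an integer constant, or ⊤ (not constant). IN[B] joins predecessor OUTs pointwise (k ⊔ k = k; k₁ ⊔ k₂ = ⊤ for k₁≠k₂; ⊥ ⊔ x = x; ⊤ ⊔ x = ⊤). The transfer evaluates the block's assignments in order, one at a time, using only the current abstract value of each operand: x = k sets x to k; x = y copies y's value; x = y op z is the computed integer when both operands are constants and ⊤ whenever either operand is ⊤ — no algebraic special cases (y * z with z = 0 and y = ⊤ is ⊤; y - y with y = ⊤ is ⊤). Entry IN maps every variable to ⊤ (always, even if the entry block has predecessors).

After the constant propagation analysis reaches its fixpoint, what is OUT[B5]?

Answer: {a: ⊤, b: ⊤, c: ⊤, d: ⊤, e: 2, f: ⊤}

Derivation:
Converged values:
  B0:  IN=(all ⊤)  OUT=(all ⊤)
  B1:  IN=(all ⊤)  OUT={e:5; rest ⊤}
  B2:  IN={e:5; rest ⊤}  OUT={e:5; rest ⊤}
  B3:  IN={e:5; rest ⊤}  OUT={e:5; rest ⊤}
  B4:  IN={e:5; rest ⊤}  OUT={e:5; rest ⊤}
  B5:  IN=(all ⊤)  OUT={e:2; rest ⊤}
  B6:  IN={e:2; rest ⊤}  OUT={e:2; rest ⊤}
  B7:  IN={e:2; rest ⊤}  OUT={a:1, d:3, e:2; rest ⊤}

Merge at B5: IN[B5] = OUT[B4] ⊔ OUT[B6] = {a: ⊤, b: ⊤, c: ⊤, d: ⊤, e: ⊤, f: ⊤}
Applying B5's transfer function to that IN value gives OUT[B5] (row B5 above).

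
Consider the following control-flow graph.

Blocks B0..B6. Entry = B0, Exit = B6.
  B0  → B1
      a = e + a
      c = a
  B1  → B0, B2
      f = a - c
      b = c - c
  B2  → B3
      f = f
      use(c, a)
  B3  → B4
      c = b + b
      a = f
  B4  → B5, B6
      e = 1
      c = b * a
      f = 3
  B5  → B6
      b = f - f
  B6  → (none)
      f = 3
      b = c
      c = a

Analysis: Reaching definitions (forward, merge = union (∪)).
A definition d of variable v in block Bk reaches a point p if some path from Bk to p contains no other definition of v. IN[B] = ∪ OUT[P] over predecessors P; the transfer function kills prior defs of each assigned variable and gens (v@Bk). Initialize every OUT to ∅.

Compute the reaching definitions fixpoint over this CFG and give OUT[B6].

Converged values:
  B0: | IN={a@B0, b@B1, c@B0, f@B1} | OUT={a@B0, b@B1, c@B0, f@B1}
  B1: | IN={a@B0, b@B1, c@B0, f@B1} | OUT={a@B0, b@B1, c@B0, f@B1}
  B2: | IN={a@B0, b@B1, c@B0, f@B1} | OUT={a@B0, b@B1, c@B0, f@B2}
  B3: | IN={a@B0, b@B1, c@B0, f@B2} | OUT={a@B3, b@B1, c@B3, f@B2}
  B4: | IN={a@B3, b@B1, c@B3, f@B2} | OUT={a@B3, b@B1, c@B4, e@B4, f@B4}
  B5: | IN={a@B3, b@B1, c@B4, e@B4, f@B4} | OUT={a@B3, b@B5, c@B4, e@B4, f@B4}
  B6: | IN={a@B3, b@B1, b@B5, c@B4, e@B4, f@B4} | OUT={a@B3, b@B6, c@B6, e@B4, f@B6}

Merge at B6: IN[B6] = OUT[B4] ⊔ OUT[B5] = {a@B3, b@B1, b@B5, c@B4, e@B4, f@B4}
Applying B6's transfer function to that IN value gives OUT[B6] (row B6 above).

Answer: {a@B3, b@B6, c@B6, e@B4, f@B6}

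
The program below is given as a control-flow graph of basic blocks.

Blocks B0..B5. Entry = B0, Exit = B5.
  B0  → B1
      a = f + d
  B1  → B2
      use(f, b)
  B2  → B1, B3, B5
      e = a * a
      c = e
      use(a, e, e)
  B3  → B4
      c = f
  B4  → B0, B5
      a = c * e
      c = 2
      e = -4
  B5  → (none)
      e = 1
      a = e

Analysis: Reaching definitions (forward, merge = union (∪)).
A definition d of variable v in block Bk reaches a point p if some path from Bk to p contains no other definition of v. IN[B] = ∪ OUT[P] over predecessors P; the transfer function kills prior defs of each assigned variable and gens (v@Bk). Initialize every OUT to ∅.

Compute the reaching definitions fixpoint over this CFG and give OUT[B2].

Per-block solution:
  B0:   IN={a@B4, c@B4, e@B4}   OUT={a@B0, c@B4, e@B4}
  B1:   IN={a@B0, c@B2, c@B4, e@B2, e@B4}   OUT={a@B0, c@B2, c@B4, e@B2, e@B4}
  B2:   IN={a@B0, c@B2, c@B4, e@B2, e@B4}   OUT={a@B0, c@B2, e@B2}
  B3:   IN={a@B0, c@B2, e@B2}   OUT={a@B0, c@B3, e@B2}
  B4:   IN={a@B0, c@B3, e@B2}   OUT={a@B4, c@B4, e@B4}
  B5:   IN={a@B0, a@B4, c@B2, c@B4, e@B2, e@B4}   OUT={a@B5, c@B2, c@B4, e@B5}

Merge at B2: IN[B2] = OUT[B1] = {a@B0, c@B2, c@B4, e@B2, e@B4}
Applying B2's transfer function to that IN value gives OUT[B2] (row B2 above).

Answer: {a@B0, c@B2, e@B2}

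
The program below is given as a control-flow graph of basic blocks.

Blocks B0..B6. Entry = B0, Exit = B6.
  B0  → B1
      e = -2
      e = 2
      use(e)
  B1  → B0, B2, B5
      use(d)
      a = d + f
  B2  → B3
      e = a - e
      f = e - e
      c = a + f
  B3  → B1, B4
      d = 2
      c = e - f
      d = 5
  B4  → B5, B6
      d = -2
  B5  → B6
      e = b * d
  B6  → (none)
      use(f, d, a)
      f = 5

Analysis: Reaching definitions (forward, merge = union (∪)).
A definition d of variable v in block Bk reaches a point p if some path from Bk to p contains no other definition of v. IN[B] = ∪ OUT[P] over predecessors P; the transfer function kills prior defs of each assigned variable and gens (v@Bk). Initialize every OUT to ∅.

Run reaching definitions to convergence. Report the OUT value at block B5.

Converged values:
  B0:   IN={a@B1, c@B3, d@B3, e@B0, e@B2, f@B2}   OUT={a@B1, c@B3, d@B3, e@B0, f@B2}
  B1:   IN={a@B1, c@B3, d@B3, e@B0, e@B2, f@B2}   OUT={a@B1, c@B3, d@B3, e@B0, e@B2, f@B2}
  B2:   IN={a@B1, c@B3, d@B3, e@B0, e@B2, f@B2}   OUT={a@B1, c@B2, d@B3, e@B2, f@B2}
  B3:   IN={a@B1, c@B2, d@B3, e@B2, f@B2}   OUT={a@B1, c@B3, d@B3, e@B2, f@B2}
  B4:   IN={a@B1, c@B3, d@B3, e@B2, f@B2}   OUT={a@B1, c@B3, d@B4, e@B2, f@B2}
  B5:   IN={a@B1, c@B3, d@B3, d@B4, e@B0, e@B2, f@B2}   OUT={a@B1, c@B3, d@B3, d@B4, e@B5, f@B2}
  B6:   IN={a@B1, c@B3, d@B3, d@B4, e@B2, e@B5, f@B2}   OUT={a@B1, c@B3, d@B3, d@B4, e@B2, e@B5, f@B6}

Merge at B5: IN[B5] = OUT[B1] ⊔ OUT[B4] = {a@B1, c@B3, d@B3, d@B4, e@B0, e@B2, f@B2}
Applying B5's transfer function to that IN value gives OUT[B5] (row B5 above).

Answer: {a@B1, c@B3, d@B3, d@B4, e@B5, f@B2}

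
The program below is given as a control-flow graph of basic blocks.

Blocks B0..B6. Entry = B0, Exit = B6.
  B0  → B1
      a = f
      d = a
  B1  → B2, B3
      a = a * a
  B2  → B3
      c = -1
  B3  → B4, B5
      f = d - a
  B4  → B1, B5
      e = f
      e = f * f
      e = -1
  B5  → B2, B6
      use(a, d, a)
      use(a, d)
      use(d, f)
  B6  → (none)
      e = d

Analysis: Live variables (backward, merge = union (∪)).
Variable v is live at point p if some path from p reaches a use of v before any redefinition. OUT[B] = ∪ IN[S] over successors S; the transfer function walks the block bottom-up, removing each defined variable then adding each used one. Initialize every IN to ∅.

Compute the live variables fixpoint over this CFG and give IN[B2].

Fixpoint table:
  B0:  IN={f}  OUT={a, d}
  B1:  IN={a, d}  OUT={a, d}
  B2:  IN={a, d}  OUT={a, d}
  B3:  IN={a, d}  OUT={a, d, f}
  B4:  IN={a, d, f}  OUT={a, d, f}
  B5:  IN={a, d, f}  OUT={a, d}
  B6:  IN={d}  OUT={}

Merge at B2: OUT[B2] = IN[B3] = {a, d}
Applying B2's transfer function to that OUT value gives IN[B2] (row B2 above).

Answer: {a, d}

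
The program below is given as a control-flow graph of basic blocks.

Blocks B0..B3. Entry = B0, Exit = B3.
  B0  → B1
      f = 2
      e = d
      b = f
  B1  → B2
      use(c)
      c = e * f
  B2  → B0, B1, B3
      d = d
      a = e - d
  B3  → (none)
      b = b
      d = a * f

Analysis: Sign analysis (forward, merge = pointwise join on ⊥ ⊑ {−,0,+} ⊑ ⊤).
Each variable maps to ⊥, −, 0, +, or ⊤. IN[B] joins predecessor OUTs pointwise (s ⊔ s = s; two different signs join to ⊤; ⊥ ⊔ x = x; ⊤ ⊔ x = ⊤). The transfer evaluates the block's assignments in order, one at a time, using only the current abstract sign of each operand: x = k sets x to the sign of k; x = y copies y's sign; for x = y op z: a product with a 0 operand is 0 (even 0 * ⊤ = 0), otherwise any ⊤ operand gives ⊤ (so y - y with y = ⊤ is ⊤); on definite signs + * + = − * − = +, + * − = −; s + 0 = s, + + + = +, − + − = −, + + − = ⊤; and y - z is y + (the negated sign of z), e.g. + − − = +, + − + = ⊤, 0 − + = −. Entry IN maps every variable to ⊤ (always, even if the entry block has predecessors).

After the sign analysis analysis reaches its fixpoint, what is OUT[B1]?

Fixpoint table:
  B0:  IN=(all ⊤)  OUT={b:+, f:+; rest ⊤}
  B1:  IN={b:+, f:+; rest ⊤}  OUT={b:+, f:+; rest ⊤}
  B2:  IN={b:+, f:+; rest ⊤}  OUT={b:+, f:+; rest ⊤}
  B3:  IN={b:+, f:+; rest ⊤}  OUT={b:+, f:+; rest ⊤}

Merge at B1: IN[B1] = OUT[B0] ⊔ OUT[B2] = {a: ⊤, b: +, c: ⊤, d: ⊤, e: ⊤, f: +}
Applying B1's transfer function to that IN value gives OUT[B1] (row B1 above).

Answer: {a: ⊤, b: +, c: ⊤, d: ⊤, e: ⊤, f: +}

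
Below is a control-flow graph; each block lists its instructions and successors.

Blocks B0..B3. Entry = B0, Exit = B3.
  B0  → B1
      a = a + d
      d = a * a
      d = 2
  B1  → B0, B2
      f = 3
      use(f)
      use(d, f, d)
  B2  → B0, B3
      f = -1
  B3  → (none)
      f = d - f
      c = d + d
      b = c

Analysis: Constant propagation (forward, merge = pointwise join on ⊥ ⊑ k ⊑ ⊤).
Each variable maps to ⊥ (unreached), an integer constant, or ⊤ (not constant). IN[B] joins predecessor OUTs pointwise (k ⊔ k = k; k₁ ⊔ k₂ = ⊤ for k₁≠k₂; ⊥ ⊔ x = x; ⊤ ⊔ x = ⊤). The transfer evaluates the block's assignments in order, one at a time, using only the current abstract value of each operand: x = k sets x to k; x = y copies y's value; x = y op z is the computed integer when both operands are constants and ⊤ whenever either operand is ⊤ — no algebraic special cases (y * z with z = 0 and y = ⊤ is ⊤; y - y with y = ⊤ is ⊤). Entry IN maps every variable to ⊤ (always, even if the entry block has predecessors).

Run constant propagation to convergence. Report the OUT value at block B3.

Answer: {a: ⊤, b: 4, c: 4, d: 2, e: ⊤, f: 3}

Derivation:
Converged values:
  B0:   IN=(all ⊤)   OUT={d:2; rest ⊤}
  B1:   IN={d:2; rest ⊤}   OUT={d:2, f:3; rest ⊤}
  B2:   IN={d:2, f:3; rest ⊤}   OUT={d:2, f:-1; rest ⊤}
  B3:   IN={d:2, f:-1; rest ⊤}   OUT={b:4, c:4, d:2, f:3; rest ⊤}

Merge at B3: IN[B3] = OUT[B2] = {a: ⊤, b: ⊤, c: ⊤, d: 2, e: ⊤, f: -1}
Applying B3's transfer function to that IN value gives OUT[B3] (row B3 above).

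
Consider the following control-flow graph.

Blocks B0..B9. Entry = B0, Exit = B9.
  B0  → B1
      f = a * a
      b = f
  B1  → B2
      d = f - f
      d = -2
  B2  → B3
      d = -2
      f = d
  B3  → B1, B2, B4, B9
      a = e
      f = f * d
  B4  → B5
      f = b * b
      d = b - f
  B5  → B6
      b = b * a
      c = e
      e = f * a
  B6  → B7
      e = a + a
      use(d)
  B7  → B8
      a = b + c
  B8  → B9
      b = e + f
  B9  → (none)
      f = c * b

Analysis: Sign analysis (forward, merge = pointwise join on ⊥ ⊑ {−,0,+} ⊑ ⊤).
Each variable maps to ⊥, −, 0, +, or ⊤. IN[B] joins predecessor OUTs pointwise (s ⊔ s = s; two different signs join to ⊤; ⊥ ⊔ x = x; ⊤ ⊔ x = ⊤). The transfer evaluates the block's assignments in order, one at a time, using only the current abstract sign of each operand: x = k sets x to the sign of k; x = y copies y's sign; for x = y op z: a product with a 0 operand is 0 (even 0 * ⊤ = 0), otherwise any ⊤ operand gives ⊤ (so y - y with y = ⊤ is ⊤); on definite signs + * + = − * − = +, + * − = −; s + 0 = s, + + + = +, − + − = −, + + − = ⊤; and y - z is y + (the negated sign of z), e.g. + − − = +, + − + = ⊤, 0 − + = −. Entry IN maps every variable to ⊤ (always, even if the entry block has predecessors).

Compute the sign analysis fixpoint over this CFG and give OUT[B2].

Converged values:
  B0: | IN=(all ⊤) | OUT=(all ⊤)
  B1: | IN=(all ⊤) | OUT={d:-; rest ⊤}
  B2: | IN={d:-; rest ⊤} | OUT={d:-, f:-; rest ⊤}
  B3: | IN={d:-, f:-; rest ⊤} | OUT={d:-, f:+; rest ⊤}
  B4: | IN={d:-, f:+; rest ⊤} | OUT=(all ⊤)
  B5: | IN=(all ⊤) | OUT=(all ⊤)
  B6: | IN=(all ⊤) | OUT=(all ⊤)
  B7: | IN=(all ⊤) | OUT=(all ⊤)
  B8: | IN=(all ⊤) | OUT=(all ⊤)
  B9: | IN=(all ⊤) | OUT=(all ⊤)

Merge at B2: IN[B2] = OUT[B1] ⊔ OUT[B3] = {a: ⊤, b: ⊤, c: ⊤, d: -, e: ⊤, f: ⊤}
Applying B2's transfer function to that IN value gives OUT[B2] (row B2 above).

Answer: {a: ⊤, b: ⊤, c: ⊤, d: -, e: ⊤, f: -}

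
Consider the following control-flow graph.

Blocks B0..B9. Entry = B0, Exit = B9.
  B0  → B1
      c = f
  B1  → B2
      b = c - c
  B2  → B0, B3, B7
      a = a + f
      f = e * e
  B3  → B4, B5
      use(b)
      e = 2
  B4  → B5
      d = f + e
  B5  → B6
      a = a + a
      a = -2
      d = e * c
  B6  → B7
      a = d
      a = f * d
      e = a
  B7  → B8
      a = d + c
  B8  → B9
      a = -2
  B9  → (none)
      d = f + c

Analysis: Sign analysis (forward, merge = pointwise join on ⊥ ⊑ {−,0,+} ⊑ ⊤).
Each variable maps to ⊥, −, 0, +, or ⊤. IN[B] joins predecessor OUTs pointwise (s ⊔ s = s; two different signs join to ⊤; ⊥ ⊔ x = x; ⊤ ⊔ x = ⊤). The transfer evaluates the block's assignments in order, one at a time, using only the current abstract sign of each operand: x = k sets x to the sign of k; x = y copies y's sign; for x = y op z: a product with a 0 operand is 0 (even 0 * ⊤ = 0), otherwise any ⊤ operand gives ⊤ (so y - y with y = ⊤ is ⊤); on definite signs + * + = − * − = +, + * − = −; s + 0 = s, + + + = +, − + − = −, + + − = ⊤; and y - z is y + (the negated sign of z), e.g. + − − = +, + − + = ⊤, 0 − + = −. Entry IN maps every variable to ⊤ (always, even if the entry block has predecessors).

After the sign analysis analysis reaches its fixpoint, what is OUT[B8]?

Fixpoint table:
  B0: | IN=(all ⊤) | OUT=(all ⊤)
  B1: | IN=(all ⊤) | OUT=(all ⊤)
  B2: | IN=(all ⊤) | OUT=(all ⊤)
  B3: | IN=(all ⊤) | OUT={e:+; rest ⊤}
  B4: | IN={e:+; rest ⊤} | OUT={e:+; rest ⊤}
  B5: | IN={e:+; rest ⊤} | OUT={a:-, e:+; rest ⊤}
  B6: | IN={a:-, e:+; rest ⊤} | OUT=(all ⊤)
  B7: | IN=(all ⊤) | OUT=(all ⊤)
  B8: | IN=(all ⊤) | OUT={a:-; rest ⊤}
  B9: | IN={a:-; rest ⊤} | OUT={a:-; rest ⊤}

Merge at B8: IN[B8] = OUT[B7] = {a: ⊤, b: ⊤, c: ⊤, d: ⊤, e: ⊤, f: ⊤}
Applying B8's transfer function to that IN value gives OUT[B8] (row B8 above).

Answer: {a: -, b: ⊤, c: ⊤, d: ⊤, e: ⊤, f: ⊤}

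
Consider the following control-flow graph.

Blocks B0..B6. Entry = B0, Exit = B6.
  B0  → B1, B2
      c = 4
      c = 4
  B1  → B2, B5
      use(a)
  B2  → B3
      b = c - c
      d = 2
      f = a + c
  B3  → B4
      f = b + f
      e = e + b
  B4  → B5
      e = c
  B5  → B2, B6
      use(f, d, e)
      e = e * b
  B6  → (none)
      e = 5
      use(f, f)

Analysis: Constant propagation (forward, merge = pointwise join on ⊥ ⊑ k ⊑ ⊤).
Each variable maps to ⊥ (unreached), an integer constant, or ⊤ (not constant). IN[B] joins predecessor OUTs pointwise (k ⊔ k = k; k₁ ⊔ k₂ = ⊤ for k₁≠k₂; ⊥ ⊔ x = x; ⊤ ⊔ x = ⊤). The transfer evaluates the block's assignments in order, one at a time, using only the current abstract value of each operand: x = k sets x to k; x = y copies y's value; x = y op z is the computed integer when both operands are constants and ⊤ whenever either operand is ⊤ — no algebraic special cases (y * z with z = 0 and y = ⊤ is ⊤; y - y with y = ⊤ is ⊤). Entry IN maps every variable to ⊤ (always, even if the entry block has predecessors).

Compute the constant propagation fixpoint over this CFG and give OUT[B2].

Fixpoint table:
  B0:  IN=(all ⊤)  OUT={c:4; rest ⊤}
  B1:  IN={c:4; rest ⊤}  OUT={c:4; rest ⊤}
  B2:  IN={c:4; rest ⊤}  OUT={b:0, c:4, d:2; rest ⊤}
  B3:  IN={b:0, c:4, d:2; rest ⊤}  OUT={b:0, c:4, d:2; rest ⊤}
  B4:  IN={b:0, c:4, d:2; rest ⊤}  OUT={b:0, c:4, d:2, e:4; rest ⊤}
  B5:  IN={c:4; rest ⊤}  OUT={c:4; rest ⊤}
  B6:  IN={c:4; rest ⊤}  OUT={c:4, e:5; rest ⊤}

Merge at B2: IN[B2] = OUT[B0] ⊔ OUT[B1] ⊔ OUT[B5] = {a: ⊤, b: ⊤, c: 4, d: ⊤, e: ⊤, f: ⊤}
Applying B2's transfer function to that IN value gives OUT[B2] (row B2 above).

Answer: {a: ⊤, b: 0, c: 4, d: 2, e: ⊤, f: ⊤}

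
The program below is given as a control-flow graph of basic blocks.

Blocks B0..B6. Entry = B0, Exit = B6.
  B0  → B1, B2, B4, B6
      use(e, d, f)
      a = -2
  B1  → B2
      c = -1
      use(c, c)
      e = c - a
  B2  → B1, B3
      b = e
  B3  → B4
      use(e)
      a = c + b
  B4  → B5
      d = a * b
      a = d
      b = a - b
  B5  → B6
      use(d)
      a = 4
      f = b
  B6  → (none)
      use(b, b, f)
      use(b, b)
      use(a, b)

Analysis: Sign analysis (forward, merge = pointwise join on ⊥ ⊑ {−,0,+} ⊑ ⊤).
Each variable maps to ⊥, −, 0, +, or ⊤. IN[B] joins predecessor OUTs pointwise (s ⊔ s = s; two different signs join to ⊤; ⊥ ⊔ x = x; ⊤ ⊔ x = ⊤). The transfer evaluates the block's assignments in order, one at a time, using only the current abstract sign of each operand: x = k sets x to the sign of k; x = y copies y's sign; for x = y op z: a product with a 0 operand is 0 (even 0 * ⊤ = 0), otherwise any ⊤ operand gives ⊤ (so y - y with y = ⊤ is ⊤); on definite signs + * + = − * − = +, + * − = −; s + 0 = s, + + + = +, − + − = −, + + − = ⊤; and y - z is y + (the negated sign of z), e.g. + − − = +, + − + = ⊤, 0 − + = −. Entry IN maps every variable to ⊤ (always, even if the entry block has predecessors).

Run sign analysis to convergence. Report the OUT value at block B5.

Answer: {a: +, b: ⊤, c: ⊤, d: ⊤, e: ⊤, f: ⊤}

Derivation:
Fixpoint table:
  B0: | IN=(all ⊤) | OUT={a:-; rest ⊤}
  B1: | IN={a:-; rest ⊤} | OUT={a:-, c:-; rest ⊤}
  B2: | IN={a:-; rest ⊤} | OUT={a:-; rest ⊤}
  B3: | IN={a:-; rest ⊤} | OUT=(all ⊤)
  B4: | IN=(all ⊤) | OUT=(all ⊤)
  B5: | IN=(all ⊤) | OUT={a:+; rest ⊤}
  B6: | IN=(all ⊤) | OUT=(all ⊤)

Merge at B5: IN[B5] = OUT[B4] = {a: ⊤, b: ⊤, c: ⊤, d: ⊤, e: ⊤, f: ⊤}
Applying B5's transfer function to that IN value gives OUT[B5] (row B5 above).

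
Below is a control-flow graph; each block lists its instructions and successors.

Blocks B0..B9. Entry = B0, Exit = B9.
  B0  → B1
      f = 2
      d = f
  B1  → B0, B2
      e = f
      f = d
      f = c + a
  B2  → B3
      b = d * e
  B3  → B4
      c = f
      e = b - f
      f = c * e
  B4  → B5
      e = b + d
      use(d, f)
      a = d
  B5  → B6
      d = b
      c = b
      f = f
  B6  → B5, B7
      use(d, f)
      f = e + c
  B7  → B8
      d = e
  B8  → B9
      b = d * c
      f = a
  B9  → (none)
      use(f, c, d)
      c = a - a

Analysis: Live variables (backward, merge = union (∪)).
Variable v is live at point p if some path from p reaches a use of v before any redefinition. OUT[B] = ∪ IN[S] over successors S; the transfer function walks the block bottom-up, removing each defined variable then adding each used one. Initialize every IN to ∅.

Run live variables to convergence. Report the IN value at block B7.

Per-block solution:
  B0: | IN={a, c} | OUT={a, c, d, f}
  B1: | IN={a, c, d, f} | OUT={a, c, d, e, f}
  B2: | IN={d, e, f} | OUT={b, d, f}
  B3: | IN={b, d, f} | OUT={b, d, f}
  B4: | IN={b, d, f} | OUT={a, b, e, f}
  B5: | IN={a, b, e, f} | OUT={a, b, c, d, e, f}
  B6: | IN={a, b, c, d, e, f} | OUT={a, b, c, e, f}
  B7: | IN={a, c, e} | OUT={a, c, d}
  B8: | IN={a, c, d} | OUT={a, c, d, f}
  B9: | IN={a, c, d, f} | OUT={}

Merge at B7: OUT[B7] = IN[B8] = {a, c, d}
Applying B7's transfer function to that OUT value gives IN[B7] (row B7 above).

Answer: {a, c, e}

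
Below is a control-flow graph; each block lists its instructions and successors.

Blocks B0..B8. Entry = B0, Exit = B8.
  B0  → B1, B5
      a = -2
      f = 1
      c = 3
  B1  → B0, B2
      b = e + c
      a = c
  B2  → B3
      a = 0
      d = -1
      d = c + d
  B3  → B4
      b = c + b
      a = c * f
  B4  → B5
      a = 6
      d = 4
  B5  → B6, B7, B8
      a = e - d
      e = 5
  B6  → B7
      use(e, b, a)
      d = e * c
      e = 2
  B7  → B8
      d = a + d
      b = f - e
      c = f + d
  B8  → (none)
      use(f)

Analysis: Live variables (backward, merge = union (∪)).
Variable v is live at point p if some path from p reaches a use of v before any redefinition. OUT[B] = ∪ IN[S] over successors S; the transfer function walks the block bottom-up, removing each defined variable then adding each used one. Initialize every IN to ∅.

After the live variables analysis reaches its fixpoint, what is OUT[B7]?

Converged values:
  B0:  IN={b, d, e}  OUT={b, c, d, e, f}
  B1:  IN={c, d, e, f}  OUT={b, c, d, e, f}
  B2:  IN={b, c, e, f}  OUT={b, c, e, f}
  B3:  IN={b, c, e, f}  OUT={b, c, e, f}
  B4:  IN={b, c, e, f}  OUT={b, c, d, e, f}
  B5:  IN={b, c, d, e, f}  OUT={a, b, c, d, e, f}
  B6:  IN={a, b, c, e, f}  OUT={a, d, e, f}
  B7:  IN={a, d, e, f}  OUT={f}
  B8:  IN={f}  OUT={}

Merge at B7: OUT[B7] = IN[B8] = {f}

Answer: {f}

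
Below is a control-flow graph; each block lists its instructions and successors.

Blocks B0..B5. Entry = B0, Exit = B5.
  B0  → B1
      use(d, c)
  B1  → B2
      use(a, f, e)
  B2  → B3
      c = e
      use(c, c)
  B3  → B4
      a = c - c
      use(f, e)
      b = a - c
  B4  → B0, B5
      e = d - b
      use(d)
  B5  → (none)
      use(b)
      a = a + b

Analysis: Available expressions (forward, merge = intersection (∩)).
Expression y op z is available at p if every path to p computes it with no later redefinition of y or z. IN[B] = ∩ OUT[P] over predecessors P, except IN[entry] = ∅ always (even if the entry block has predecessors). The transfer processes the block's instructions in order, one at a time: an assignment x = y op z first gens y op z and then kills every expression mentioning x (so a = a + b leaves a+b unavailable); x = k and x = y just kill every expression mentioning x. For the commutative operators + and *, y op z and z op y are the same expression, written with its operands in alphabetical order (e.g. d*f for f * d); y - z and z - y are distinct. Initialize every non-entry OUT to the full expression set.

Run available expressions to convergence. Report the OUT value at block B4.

Fixpoint table:
  B0: | IN={} | OUT={}
  B1: | IN={} | OUT={}
  B2: | IN={} | OUT={}
  B3: | IN={} | OUT={a-c, c-c}
  B4: | IN={a-c, c-c} | OUT={a-c, c-c, d-b}
  B5: | IN={a-c, c-c, d-b} | OUT={c-c, d-b}

Merge at B4: IN[B4] = OUT[B3] = {a-c, c-c}
Applying B4's transfer function to that IN value gives OUT[B4] (row B4 above).

Answer: {a-c, c-c, d-b}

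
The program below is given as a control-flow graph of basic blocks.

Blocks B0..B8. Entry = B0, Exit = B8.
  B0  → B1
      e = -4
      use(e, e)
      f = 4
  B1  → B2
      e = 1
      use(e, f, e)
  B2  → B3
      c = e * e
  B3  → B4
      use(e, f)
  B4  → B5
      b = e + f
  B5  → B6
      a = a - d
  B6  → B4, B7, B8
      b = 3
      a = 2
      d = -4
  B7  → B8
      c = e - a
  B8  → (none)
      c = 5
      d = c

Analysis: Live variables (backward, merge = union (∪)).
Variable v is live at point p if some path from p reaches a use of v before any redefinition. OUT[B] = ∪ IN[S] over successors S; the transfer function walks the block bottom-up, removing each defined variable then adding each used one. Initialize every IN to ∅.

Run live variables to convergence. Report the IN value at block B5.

Converged values:
  B0:  IN={a, d}  OUT={a, d, f}
  B1:  IN={a, d, f}  OUT={a, d, e, f}
  B2:  IN={a, d, e, f}  OUT={a, d, e, f}
  B3:  IN={a, d, e, f}  OUT={a, d, e, f}
  B4:  IN={a, d, e, f}  OUT={a, d, e, f}
  B5:  IN={a, d, e, f}  OUT={e, f}
  B6:  IN={e, f}  OUT={a, d, e, f}
  B7:  IN={a, e}  OUT={}
  B8:  IN={}  OUT={}

Merge at B5: OUT[B5] = IN[B6] = {e, f}
Applying B5's transfer function to that OUT value gives IN[B5] (row B5 above).

Answer: {a, d, e, f}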